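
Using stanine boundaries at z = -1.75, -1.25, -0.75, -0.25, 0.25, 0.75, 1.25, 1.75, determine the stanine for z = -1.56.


Stanine boundaries: [-1.75, -1.25, -0.75, -0.25, 0.25, 0.75, 1.25, 1.75]
z = -1.56
Check each boundary:
  z >= -1.75 -> could be stanine 2
  z < -1.25
  z < -0.75
  z < -0.25
  z < 0.25
  z < 0.75
  z < 1.25
  z < 1.75
Highest qualifying boundary gives stanine = 2

2


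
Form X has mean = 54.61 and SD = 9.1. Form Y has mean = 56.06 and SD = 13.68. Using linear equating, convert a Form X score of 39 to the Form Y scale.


slope = SD_Y / SD_X = 13.68 / 9.1 ~ 1.5033
intercept = mean_Y - slope * mean_X = 56.06 - (13.68 / 9.1) * 54.61 ~ -26.035
Y = slope * X + intercept. To avoid rounding drift from the rounded slope/intercept, evaluate the equivalent form Y = mean_Y + SD_Y * (X - mean_X) / SD_X at full precision:
Y = 56.06 + 13.68 * (39 - 54.61) / 9.1
Y = 56.06 - 13.68 * 15.61 / 9.1
Y = 56.06 - 213.5448 / 9.1
Y = 56.06 - 23.4665
Y = 32.5935

32.5935


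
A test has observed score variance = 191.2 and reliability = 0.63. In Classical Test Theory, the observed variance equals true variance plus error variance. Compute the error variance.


var_true = rxx * var_obs = 0.63 * 191.2 = 120.456
var_error = var_obs - var_true
var_error = 191.2 - 120.456
var_error = 70.744

70.744


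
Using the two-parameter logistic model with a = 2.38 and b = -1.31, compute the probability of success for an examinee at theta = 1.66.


a*(theta - b) = 2.38 * (1.66 - -1.31) = 7.0686
exp(-7.0686) = 0.0009
P = 1 / (1 + 0.0009)
P = 0.9991

0.9991


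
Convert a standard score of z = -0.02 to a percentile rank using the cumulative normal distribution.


CDF(z) = 0.5 * (1 + erf(z/sqrt(2)))
erf(-0.0141) = -0.016
CDF = 0.492
Percentile rank = 0.492 * 100 = 49.2

49.2


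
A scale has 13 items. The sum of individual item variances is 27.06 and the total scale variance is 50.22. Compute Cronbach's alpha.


alpha = (k/(k-1)) * (1 - sum(si^2)/s_total^2)
= (13/12) * (1 - 27.06/50.22)
alpha = 0.4996

0.4996


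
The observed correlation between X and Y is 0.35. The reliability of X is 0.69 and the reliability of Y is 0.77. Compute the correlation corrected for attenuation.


r_corrected = rxy / sqrt(rxx * ryy)
= 0.35 / sqrt(0.69 * 0.77)
= 0.35 / sqrt(0.5313)
= 0.35 / 0.728903
r_corrected = 0.4802

0.4802


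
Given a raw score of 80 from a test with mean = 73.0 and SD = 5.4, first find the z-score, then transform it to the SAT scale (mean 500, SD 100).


z = (X - mean) / SD = (80 - 73.0) / 5.4
z = 7.0 / 5.4
z = 1.2963
SAT-scale = SAT = 500 + 100z
Carry z at full precision (z = 7.0 / 5.4) into the conversion:
SAT-scale = 500 + 100 * (7.0 / 5.4) = 500 + 700 / 5.4
SAT-scale = 500 + 129.6296
SAT-scale = 629.6296

629.6296


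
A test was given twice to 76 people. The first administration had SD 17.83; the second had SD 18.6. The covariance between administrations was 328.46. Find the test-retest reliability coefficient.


r = cov(X,Y) / (SD_X * SD_Y)
r = 328.46 / (17.83 * 18.6)
r = 328.46 / 331.638
r = 0.9904

0.9904


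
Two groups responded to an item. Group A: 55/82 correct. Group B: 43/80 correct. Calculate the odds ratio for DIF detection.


Odds_A = 55/27 = 2.037
Odds_B = 43/37 = 1.1622
OR = Odds_A / Odds_B = 2.037 / 1.1622
Exactly, OR = (55 * 37) / (27 * 43) = 2035 / 1161
OR = 1.7528

1.7528


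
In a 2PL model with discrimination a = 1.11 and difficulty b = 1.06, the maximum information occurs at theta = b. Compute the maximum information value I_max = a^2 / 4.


For 2PL, max info at theta = b = 1.06
I_max = a^2 / 4 = 1.11^2 / 4
= 1.2321 / 4
I_max = 0.308

0.308


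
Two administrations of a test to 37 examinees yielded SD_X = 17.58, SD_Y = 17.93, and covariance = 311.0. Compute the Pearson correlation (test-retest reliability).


r = cov(X,Y) / (SD_X * SD_Y)
r = 311.0 / (17.58 * 17.93)
r = 311.0 / 315.2094
r = 0.9866

0.9866


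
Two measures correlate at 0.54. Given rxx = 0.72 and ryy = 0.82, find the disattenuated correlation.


r_corrected = rxy / sqrt(rxx * ryy)
= 0.54 / sqrt(0.72 * 0.82)
= 0.54 / sqrt(0.5904)
= 0.54 / 0.768375
r_corrected = 0.7028

0.7028


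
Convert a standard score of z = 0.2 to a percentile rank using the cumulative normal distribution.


CDF(z) = 0.5 * (1 + erf(z/sqrt(2)))
erf(0.1414) = 0.1585
CDF = 0.5793
Percentile rank = 0.5793 * 100 = 57.93

57.93


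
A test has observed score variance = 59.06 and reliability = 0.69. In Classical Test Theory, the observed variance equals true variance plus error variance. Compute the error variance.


var_true = rxx * var_obs = 0.69 * 59.06 = 40.7514
var_error = var_obs - var_true
var_error = 59.06 - 40.7514
var_error = 18.3086

18.3086


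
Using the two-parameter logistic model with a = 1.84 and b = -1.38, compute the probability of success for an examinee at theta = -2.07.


a*(theta - b) = 1.84 * (-2.07 - -1.38) = -1.2696
exp(--1.2696) = 3.5594
P = 1 / (1 + 3.5594)
P = 0.2193

0.2193


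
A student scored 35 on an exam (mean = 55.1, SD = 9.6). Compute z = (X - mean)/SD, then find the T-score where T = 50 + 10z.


z = (X - mean) / SD = (35 - 55.1) / 9.6
z = -20.1 / 9.6
z = -2.0938
T-score = T = 50 + 10z
Carry z at full precision (z = -20.1 / 9.6) into the conversion:
T-score = 50 + 10 * (-20.1 / 9.6) = 50 + -201 / 9.6
T-score = 50 + -20.9375
T-score = 29.0625

29.0625


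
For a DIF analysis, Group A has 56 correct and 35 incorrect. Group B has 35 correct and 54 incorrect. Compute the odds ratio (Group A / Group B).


Odds_A = 56/35 = 1.6
Odds_B = 35/54 = 0.6481
OR = Odds_A / Odds_B = 1.6 / 0.6481
Exactly, OR = (56 * 54) / (35 * 35) = 3024 / 1225
OR = 2.4686

2.4686


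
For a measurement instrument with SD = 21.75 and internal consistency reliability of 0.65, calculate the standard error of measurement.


SEM = SD * sqrt(1 - rxx)
SEM = 21.75 * sqrt(1 - 0.65)
SEM = 21.75 * sqrt(0.35) = 21.75 * 0.591608
SEM = 12.8675

12.8675


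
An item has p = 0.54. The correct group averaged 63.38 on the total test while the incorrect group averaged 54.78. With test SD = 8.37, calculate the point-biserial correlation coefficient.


q = 1 - p = 0.46
rpb = ((M1 - M0) / SD) * sqrt(p * q)
rpb = ((63.38 - 54.78) / 8.37) * sqrt(0.54 * 0.46)
rpb = 0.5121

0.5121


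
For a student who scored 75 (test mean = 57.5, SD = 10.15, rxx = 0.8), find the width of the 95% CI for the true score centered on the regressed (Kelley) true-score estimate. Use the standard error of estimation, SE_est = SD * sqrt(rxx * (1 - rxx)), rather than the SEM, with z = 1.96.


True score estimate = 0.8*75 + 0.2*57.5 = 71.5
SE_est = SD * sqrt(rxx * (1 - rxx)) = 10.15 * sqrt(0.8 * 0.2) = 10.15 * sqrt(0.16) = 4.06
CI = T_est +/- z * SE_est, so width = 2 * z * SE_est = 2 * 1.96 * 4.06
Width = 15.9152

15.9152


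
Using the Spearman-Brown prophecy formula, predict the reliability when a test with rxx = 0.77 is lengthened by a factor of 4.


r_new = (n * rxx) / (1 + (n-1) * rxx)
r_new = (4 * 0.77) / (1 + 3 * 0.77)
r_new = 3.08 / 3.31
r_new = 0.9305

0.9305


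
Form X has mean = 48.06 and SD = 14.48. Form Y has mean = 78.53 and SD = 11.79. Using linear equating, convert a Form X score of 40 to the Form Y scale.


slope = SD_Y / SD_X = 11.79 / 14.48 ~ 0.8142
intercept = mean_Y - slope * mean_X = 78.53 - (11.79 / 14.48) * 48.06 ~ 39.3983
Y = slope * X + intercept. To avoid rounding drift from the rounded slope/intercept, evaluate the equivalent form Y = mean_Y + SD_Y * (X - mean_X) / SD_X at full precision:
Y = 78.53 + 11.79 * (40 - 48.06) / 14.48
Y = 78.53 - 11.79 * 8.06 / 14.48
Y = 78.53 - 95.0274 / 14.48
Y = 78.53 - 6.5627
Y = 71.9673

71.9673


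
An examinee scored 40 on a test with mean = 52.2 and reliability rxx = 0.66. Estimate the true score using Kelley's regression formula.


T_est = rxx * X + (1 - rxx) * mean
T_est = 0.66 * 40 + 0.34 * 52.2
T_est = 26.4 + 17.748
T_est = 44.148

44.148


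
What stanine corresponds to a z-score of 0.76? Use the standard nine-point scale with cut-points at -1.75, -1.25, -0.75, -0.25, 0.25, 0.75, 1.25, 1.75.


Stanine boundaries: [-1.75, -1.25, -0.75, -0.25, 0.25, 0.75, 1.25, 1.75]
z = 0.76
Check each boundary:
  z >= -1.75 -> could be stanine 2
  z >= -1.25 -> could be stanine 3
  z >= -0.75 -> could be stanine 4
  z >= -0.25 -> could be stanine 5
  z >= 0.25 -> could be stanine 6
  z >= 0.75 -> could be stanine 7
  z < 1.25
  z < 1.75
Highest qualifying boundary gives stanine = 7

7


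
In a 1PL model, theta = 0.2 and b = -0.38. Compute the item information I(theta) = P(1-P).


P = 1/(1+exp(-(0.2--0.38))) = 0.6411
I = P*(1-P) = 0.6411 * 0.3589
I = 0.2301

0.2301


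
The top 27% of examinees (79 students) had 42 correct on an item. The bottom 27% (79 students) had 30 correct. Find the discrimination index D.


p_upper = 42/79 = 0.5316
p_lower = 30/79 = 0.3797
D = 0.5316 - 0.3797 = 0.1519

0.1519


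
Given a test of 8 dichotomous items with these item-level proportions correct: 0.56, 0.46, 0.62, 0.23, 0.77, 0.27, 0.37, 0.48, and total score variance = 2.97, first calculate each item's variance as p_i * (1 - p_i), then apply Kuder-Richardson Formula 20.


For each item, compute p_i * q_i:
  Item 1: 0.56 * 0.44 = 0.2464
  Item 2: 0.46 * 0.54 = 0.2484
  Item 3: 0.62 * 0.38 = 0.2356
  Item 4: 0.23 * 0.77 = 0.1771
  Item 5: 0.77 * 0.23 = 0.1771
  Item 6: 0.27 * 0.73 = 0.1971
  Item 7: 0.37 * 0.63 = 0.2331
  Item 8: 0.48 * 0.52 = 0.2496
Sum(p_i * q_i) = 0.2464 + 0.2484 + 0.2356 + 0.1771 + 0.1771 + 0.1971 + 0.2331 + 0.2496 = 1.7644
KR-20 = (k/(k-1)) * (1 - Sum(p_i*q_i) / Var_total)
= (8/7) * (1 - 1.7644/2.97)
= 1.1429 * 0.4059
KR-20 = 0.4639

0.4639


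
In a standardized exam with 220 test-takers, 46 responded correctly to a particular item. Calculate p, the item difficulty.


Item difficulty p = number correct / total examinees
p = 46 / 220
p = 0.2091

0.2091


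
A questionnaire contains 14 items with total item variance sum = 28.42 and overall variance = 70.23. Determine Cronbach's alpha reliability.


alpha = (k/(k-1)) * (1 - sum(si^2)/s_total^2)
= (14/13) * (1 - 28.42/70.23)
alpha = 0.6411

0.6411


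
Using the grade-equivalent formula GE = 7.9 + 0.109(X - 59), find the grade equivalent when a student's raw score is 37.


raw - median = 37 - 59 = -22
slope * diff = 0.109 * -22 = -2.398
GE = 7.9 + -2.398
GE = 5.502

5.502


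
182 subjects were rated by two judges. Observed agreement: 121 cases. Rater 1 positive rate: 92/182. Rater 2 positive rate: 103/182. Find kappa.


P_o = 121/182 = 0.664835
P_e = (92*103 + 90*79) / 33124 = 0.500725
kappa = (P_o - P_e) / (1 - P_e)
kappa = (0.664835 - 0.500725) / (1 - 0.500725)
kappa = 0.3287

0.3287


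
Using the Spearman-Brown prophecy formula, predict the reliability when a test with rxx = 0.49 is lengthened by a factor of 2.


r_new = (n * rxx) / (1 + (n-1) * rxx)
r_new = (2 * 0.49) / (1 + 1 * 0.49)
r_new = 0.98 / 1.49
r_new = 0.6577

0.6577


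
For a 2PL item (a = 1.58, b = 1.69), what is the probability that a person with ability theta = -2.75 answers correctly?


a*(theta - b) = 1.58 * (-2.75 - 1.69) = -7.0152
exp(--7.0152) = 1113.4293
P = 1 / (1 + 1113.4293)
P = 0.0009

0.0009


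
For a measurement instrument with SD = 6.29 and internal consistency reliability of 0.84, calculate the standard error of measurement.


SEM = SD * sqrt(1 - rxx)
SEM = 6.29 * sqrt(1 - 0.84)
SEM = 6.29 * sqrt(0.16) = 6.29 * 0.4
SEM = 2.516

2.516


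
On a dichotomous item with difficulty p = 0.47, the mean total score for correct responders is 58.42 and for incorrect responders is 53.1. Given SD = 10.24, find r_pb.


q = 1 - p = 0.53
rpb = ((M1 - M0) / SD) * sqrt(p * q)
rpb = ((58.42 - 53.1) / 10.24) * sqrt(0.47 * 0.53)
rpb = 0.2593

0.2593


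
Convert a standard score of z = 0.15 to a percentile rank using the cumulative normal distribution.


CDF(z) = 0.5 * (1 + erf(z/sqrt(2)))
erf(0.1061) = 0.1192
CDF = 0.5596
Percentile rank = 0.5596 * 100 = 55.96

55.96


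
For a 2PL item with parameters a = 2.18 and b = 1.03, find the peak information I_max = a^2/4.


For 2PL, max info at theta = b = 1.03
I_max = a^2 / 4 = 2.18^2 / 4
= 4.7524 / 4
I_max = 1.1881

1.1881


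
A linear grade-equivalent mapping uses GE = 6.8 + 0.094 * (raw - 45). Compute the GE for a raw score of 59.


raw - median = 59 - 45 = 14
slope * diff = 0.094 * 14 = 1.316
GE = 6.8 + 1.316
GE = 8.116

8.116


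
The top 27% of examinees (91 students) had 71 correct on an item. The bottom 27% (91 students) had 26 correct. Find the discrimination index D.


p_upper = 71/91 = 0.7802
p_lower = 26/91 = 0.2857
D = 0.7802 - 0.2857 = 0.4945

0.4945


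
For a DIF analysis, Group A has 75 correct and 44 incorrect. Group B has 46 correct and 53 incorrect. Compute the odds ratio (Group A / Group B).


Odds_A = 75/44 = 1.7045
Odds_B = 46/53 = 0.8679
OR = Odds_A / Odds_B = 1.7045 / 0.8679
Exactly, OR = (75 * 53) / (44 * 46) = 3975 / 2024
OR = 1.9639

1.9639


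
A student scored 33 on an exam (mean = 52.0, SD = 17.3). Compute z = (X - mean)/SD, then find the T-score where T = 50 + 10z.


z = (X - mean) / SD = (33 - 52.0) / 17.3
z = -19.0 / 17.3
z = -1.0983
T-score = T = 50 + 10z
Carry z at full precision (z = -19.0 / 17.3) into the conversion:
T-score = 50 + 10 * (-19.0 / 17.3) = 50 + -190 / 17.3
T-score = 50 + -10.9827
T-score = 39.0173

39.0173


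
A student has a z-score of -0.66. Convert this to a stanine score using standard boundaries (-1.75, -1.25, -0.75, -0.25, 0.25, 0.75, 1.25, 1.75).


Stanine boundaries: [-1.75, -1.25, -0.75, -0.25, 0.25, 0.75, 1.25, 1.75]
z = -0.66
Check each boundary:
  z >= -1.75 -> could be stanine 2
  z >= -1.25 -> could be stanine 3
  z >= -0.75 -> could be stanine 4
  z < -0.25
  z < 0.25
  z < 0.75
  z < 1.25
  z < 1.75
Highest qualifying boundary gives stanine = 4

4


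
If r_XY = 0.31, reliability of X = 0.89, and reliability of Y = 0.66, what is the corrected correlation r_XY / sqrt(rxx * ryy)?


r_corrected = rxy / sqrt(rxx * ryy)
= 0.31 / sqrt(0.89 * 0.66)
= 0.31 / sqrt(0.5874)
= 0.31 / 0.76642
r_corrected = 0.4045

0.4045


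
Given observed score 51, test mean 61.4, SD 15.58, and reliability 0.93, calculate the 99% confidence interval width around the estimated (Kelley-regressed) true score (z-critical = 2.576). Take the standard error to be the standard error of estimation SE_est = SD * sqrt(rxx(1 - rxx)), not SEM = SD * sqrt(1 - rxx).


True score estimate = 0.93*51 + 0.07*61.4 = 51.728
SE_est = SD * sqrt(rxx * (1 - rxx)) = 15.58 * sqrt(0.93 * 0.07) = 15.58 * sqrt(0.0651) = 3.975191
CI = T_est +/- z * SE_est, so width = 2 * z * SE_est = 2 * 2.576 * 3.975191
Width = 20.4802

20.4802


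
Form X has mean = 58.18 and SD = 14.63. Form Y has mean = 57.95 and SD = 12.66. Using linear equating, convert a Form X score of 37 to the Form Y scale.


slope = SD_Y / SD_X = 12.66 / 14.63 ~ 0.8653
intercept = mean_Y - slope * mean_X = 57.95 - (12.66 / 14.63) * 58.18 ~ 7.6042
Y = slope * X + intercept. To avoid rounding drift from the rounded slope/intercept, evaluate the equivalent form Y = mean_Y + SD_Y * (X - mean_X) / SD_X at full precision:
Y = 57.95 + 12.66 * (37 - 58.18) / 14.63
Y = 57.95 - 12.66 * 21.18 / 14.63
Y = 57.95 - 268.1388 / 14.63
Y = 57.95 - 18.328
Y = 39.622

39.622


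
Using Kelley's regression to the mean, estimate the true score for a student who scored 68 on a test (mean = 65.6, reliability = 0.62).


T_est = rxx * X + (1 - rxx) * mean
T_est = 0.62 * 68 + 0.38 * 65.6
T_est = 42.16 + 24.928
T_est = 67.088

67.088


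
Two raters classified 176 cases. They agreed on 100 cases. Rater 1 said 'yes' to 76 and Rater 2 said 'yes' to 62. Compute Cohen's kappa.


P_o = 100/176 = 0.568182
P_e = (76*62 + 100*114) / 30976 = 0.520145
kappa = (P_o - P_e) / (1 - P_e)
kappa = (0.568182 - 0.520145) / (1 - 0.520145)
kappa = 0.1001

0.1001


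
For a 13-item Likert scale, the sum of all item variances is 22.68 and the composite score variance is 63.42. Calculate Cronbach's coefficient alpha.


alpha = (k/(k-1)) * (1 - sum(si^2)/s_total^2)
= (13/12) * (1 - 22.68/63.42)
alpha = 0.6959

0.6959


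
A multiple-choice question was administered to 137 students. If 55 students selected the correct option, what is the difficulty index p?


Item difficulty p = number correct / total examinees
p = 55 / 137
p = 0.4015

0.4015


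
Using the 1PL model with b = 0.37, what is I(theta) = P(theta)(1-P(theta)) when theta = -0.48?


P = 1/(1+exp(-(-0.48-0.37))) = 0.2994
I = P*(1-P) = 0.2994 * 0.7006
I = 0.2098

0.2098


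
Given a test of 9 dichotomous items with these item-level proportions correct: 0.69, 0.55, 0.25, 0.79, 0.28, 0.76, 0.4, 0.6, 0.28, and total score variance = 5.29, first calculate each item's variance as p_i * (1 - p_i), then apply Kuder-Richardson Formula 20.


For each item, compute p_i * q_i:
  Item 1: 0.69 * 0.31 = 0.2139
  Item 2: 0.55 * 0.45 = 0.2475
  Item 3: 0.25 * 0.75 = 0.1875
  Item 4: 0.79 * 0.21 = 0.1659
  Item 5: 0.28 * 0.72 = 0.2016
  Item 6: 0.76 * 0.24 = 0.1824
  Item 7: 0.4 * 0.6 = 0.24
  Item 8: 0.6 * 0.4 = 0.24
  Item 9: 0.28 * 0.72 = 0.2016
Sum(p_i * q_i) = 0.2139 + 0.2475 + 0.1875 + 0.1659 + 0.2016 + 0.1824 + 0.24 + 0.24 + 0.2016 = 1.8804
KR-20 = (k/(k-1)) * (1 - Sum(p_i*q_i) / Var_total)
= (9/8) * (1 - 1.8804/5.29)
= 1.125 * 0.6445
KR-20 = 0.7251

0.7251


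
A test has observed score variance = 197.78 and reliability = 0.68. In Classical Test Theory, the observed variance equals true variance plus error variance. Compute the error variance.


var_true = rxx * var_obs = 0.68 * 197.78 = 134.4904
var_error = var_obs - var_true
var_error = 197.78 - 134.4904
var_error = 63.2896

63.2896


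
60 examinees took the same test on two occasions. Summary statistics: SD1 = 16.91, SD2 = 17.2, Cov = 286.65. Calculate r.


r = cov(X,Y) / (SD_X * SD_Y)
r = 286.65 / (16.91 * 17.2)
r = 286.65 / 290.852
r = 0.9856

0.9856


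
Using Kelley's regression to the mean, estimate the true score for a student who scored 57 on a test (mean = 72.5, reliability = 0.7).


T_est = rxx * X + (1 - rxx) * mean
T_est = 0.7 * 57 + 0.3 * 72.5
T_est = 39.9 + 21.75
T_est = 61.65

61.65


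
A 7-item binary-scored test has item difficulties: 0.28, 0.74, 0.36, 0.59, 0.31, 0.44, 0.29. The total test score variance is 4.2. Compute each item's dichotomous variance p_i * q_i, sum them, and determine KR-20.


For each item, compute p_i * q_i:
  Item 1: 0.28 * 0.72 = 0.2016
  Item 2: 0.74 * 0.26 = 0.1924
  Item 3: 0.36 * 0.64 = 0.2304
  Item 4: 0.59 * 0.41 = 0.2419
  Item 5: 0.31 * 0.69 = 0.2139
  Item 6: 0.44 * 0.56 = 0.2464
  Item 7: 0.29 * 0.71 = 0.2059
Sum(p_i * q_i) = 0.2016 + 0.1924 + 0.2304 + 0.2419 + 0.2139 + 0.2464 + 0.2059 = 1.5325
KR-20 = (k/(k-1)) * (1 - Sum(p_i*q_i) / Var_total)
= (7/6) * (1 - 1.5325/4.2)
= 1.1667 * 0.6351
KR-20 = 0.741

0.741


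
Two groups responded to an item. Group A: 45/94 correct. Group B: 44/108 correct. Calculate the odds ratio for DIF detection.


Odds_A = 45/49 = 0.9184
Odds_B = 44/64 = 0.6875
OR = Odds_A / Odds_B = 0.9184 / 0.6875
Exactly, OR = (45 * 64) / (49 * 44) = 2880 / 2156
OR = 1.3358

1.3358


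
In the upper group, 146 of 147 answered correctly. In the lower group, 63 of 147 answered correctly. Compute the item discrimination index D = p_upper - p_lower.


p_upper = 146/147 = 0.9932
p_lower = 63/147 = 0.4286
D = 0.9932 - 0.4286 = 0.5646

0.5646


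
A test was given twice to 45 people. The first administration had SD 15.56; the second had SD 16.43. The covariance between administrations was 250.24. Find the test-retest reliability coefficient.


r = cov(X,Y) / (SD_X * SD_Y)
r = 250.24 / (15.56 * 16.43)
r = 250.24 / 255.6508
r = 0.9788

0.9788


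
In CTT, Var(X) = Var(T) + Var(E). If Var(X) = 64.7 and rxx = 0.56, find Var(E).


var_true = rxx * var_obs = 0.56 * 64.7 = 36.232
var_error = var_obs - var_true
var_error = 64.7 - 36.232
var_error = 28.468

28.468


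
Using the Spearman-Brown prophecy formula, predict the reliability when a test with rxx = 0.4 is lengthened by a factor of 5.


r_new = (n * rxx) / (1 + (n-1) * rxx)
r_new = (5 * 0.4) / (1 + 4 * 0.4)
r_new = 2.0 / 2.6
r_new = 0.7692

0.7692


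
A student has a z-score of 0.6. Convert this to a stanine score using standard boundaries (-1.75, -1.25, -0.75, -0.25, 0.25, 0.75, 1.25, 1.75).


Stanine boundaries: [-1.75, -1.25, -0.75, -0.25, 0.25, 0.75, 1.25, 1.75]
z = 0.6
Check each boundary:
  z >= -1.75 -> could be stanine 2
  z >= -1.25 -> could be stanine 3
  z >= -0.75 -> could be stanine 4
  z >= -0.25 -> could be stanine 5
  z >= 0.25 -> could be stanine 6
  z < 0.75
  z < 1.25
  z < 1.75
Highest qualifying boundary gives stanine = 6

6


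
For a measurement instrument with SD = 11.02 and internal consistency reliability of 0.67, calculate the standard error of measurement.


SEM = SD * sqrt(1 - rxx)
SEM = 11.02 * sqrt(1 - 0.67)
SEM = 11.02 * sqrt(0.33) = 11.02 * 0.574456
SEM = 6.3305

6.3305


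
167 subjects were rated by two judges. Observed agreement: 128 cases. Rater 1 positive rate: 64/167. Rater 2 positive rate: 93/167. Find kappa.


P_o = 128/167 = 0.766467
P_e = (64*93 + 103*74) / 27889 = 0.486715
kappa = (P_o - P_e) / (1 - P_e)
kappa = (0.766467 - 0.486715) / (1 - 0.486715)
kappa = 0.545

0.545


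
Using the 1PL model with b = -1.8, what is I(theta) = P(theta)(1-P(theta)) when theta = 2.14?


P = 1/(1+exp(-(2.14--1.8))) = 0.9809
I = P*(1-P) = 0.9809 * 0.0191
I = 0.0187

0.0187


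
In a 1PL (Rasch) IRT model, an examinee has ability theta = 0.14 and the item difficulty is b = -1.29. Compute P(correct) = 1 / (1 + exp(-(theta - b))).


theta - b = 0.14 - -1.29 = 1.43
exp(-(theta - b)) = exp(-1.43) = 0.2393
P = 1 / (1 + 0.2393)
P = 0.8069

0.8069


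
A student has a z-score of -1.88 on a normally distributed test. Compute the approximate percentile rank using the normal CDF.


CDF(z) = 0.5 * (1 + erf(z/sqrt(2)))
erf(-1.3294) = -0.9399
CDF = 0.0301
Percentile rank = 0.0301 * 100 = 3.01

3.01


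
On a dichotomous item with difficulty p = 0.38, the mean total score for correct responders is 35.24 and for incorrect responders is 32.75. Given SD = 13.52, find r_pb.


q = 1 - p = 0.62
rpb = ((M1 - M0) / SD) * sqrt(p * q)
rpb = ((35.24 - 32.75) / 13.52) * sqrt(0.38 * 0.62)
rpb = 0.0894

0.0894


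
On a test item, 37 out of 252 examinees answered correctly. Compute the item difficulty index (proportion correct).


Item difficulty p = number correct / total examinees
p = 37 / 252
p = 0.1468

0.1468


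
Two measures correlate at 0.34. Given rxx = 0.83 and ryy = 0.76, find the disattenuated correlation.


r_corrected = rxy / sqrt(rxx * ryy)
= 0.34 / sqrt(0.83 * 0.76)
= 0.34 / sqrt(0.6308)
= 0.34 / 0.794229
r_corrected = 0.4281

0.4281


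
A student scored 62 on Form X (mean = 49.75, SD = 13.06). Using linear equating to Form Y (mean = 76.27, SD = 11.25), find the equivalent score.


slope = SD_Y / SD_X = 11.25 / 13.06 ~ 0.8614
intercept = mean_Y - slope * mean_X = 76.27 - (11.25 / 13.06) * 49.75 ~ 33.4149
Y = slope * X + intercept. To avoid rounding drift from the rounded slope/intercept, evaluate the equivalent form Y = mean_Y + SD_Y * (X - mean_X) / SD_X at full precision:
Y = 76.27 + 11.25 * (62 - 49.75) / 13.06
Y = 76.27 + 11.25 * 12.25 / 13.06
Y = 76.27 + 137.8125 / 13.06
Y = 76.27 + 10.5523
Y = 86.8223

86.8223


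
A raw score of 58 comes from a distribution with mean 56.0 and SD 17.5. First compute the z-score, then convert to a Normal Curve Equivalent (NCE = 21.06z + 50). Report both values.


z = (X - mean) / SD = (58 - 56.0) / 17.5
z = 2.0 / 17.5
z = 0.1143
NCE = NCE = 21.06z + 50
Carry z at full precision (z = 2.0 / 17.5) into the conversion:
NCE = 21.06 * (2.0 / 17.5) + 50 = 42.12 / 17.5 + 50
NCE = 2.4069 + 50
NCE = 52.4069

52.4069


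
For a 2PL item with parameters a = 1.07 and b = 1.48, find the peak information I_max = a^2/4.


For 2PL, max info at theta = b = 1.48
I_max = a^2 / 4 = 1.07^2 / 4
= 1.1449 / 4
I_max = 0.2862

0.2862


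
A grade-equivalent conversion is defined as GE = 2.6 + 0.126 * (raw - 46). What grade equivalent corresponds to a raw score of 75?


raw - median = 75 - 46 = 29
slope * diff = 0.126 * 29 = 3.654
GE = 2.6 + 3.654
GE = 6.254

6.254


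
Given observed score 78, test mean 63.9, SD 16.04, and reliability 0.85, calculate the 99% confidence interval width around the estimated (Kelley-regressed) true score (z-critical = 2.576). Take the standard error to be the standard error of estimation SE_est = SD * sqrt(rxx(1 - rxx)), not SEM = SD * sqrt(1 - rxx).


True score estimate = 0.85*78 + 0.15*63.9 = 75.885
SE_est = SD * sqrt(rxx * (1 - rxx)) = 16.04 * sqrt(0.85 * 0.15) = 16.04 * sqrt(0.1275) = 5.727426
CI = T_est +/- z * SE_est, so width = 2 * z * SE_est = 2 * 2.576 * 5.727426
Width = 29.5077

29.5077


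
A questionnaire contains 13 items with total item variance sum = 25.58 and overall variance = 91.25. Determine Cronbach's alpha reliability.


alpha = (k/(k-1)) * (1 - sum(si^2)/s_total^2)
= (13/12) * (1 - 25.58/91.25)
alpha = 0.7796

0.7796


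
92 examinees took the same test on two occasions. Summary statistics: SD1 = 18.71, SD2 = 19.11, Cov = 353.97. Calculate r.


r = cov(X,Y) / (SD_X * SD_Y)
r = 353.97 / (18.71 * 19.11)
r = 353.97 / 357.5481
r = 0.99

0.99


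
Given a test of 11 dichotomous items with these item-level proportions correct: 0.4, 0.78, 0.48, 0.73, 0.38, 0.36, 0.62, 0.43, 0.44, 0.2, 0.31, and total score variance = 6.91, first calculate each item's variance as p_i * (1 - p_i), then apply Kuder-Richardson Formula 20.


For each item, compute p_i * q_i:
  Item 1: 0.4 * 0.6 = 0.24
  Item 2: 0.78 * 0.22 = 0.1716
  Item 3: 0.48 * 0.52 = 0.2496
  Item 4: 0.73 * 0.27 = 0.1971
  Item 5: 0.38 * 0.62 = 0.2356
  Item 6: 0.36 * 0.64 = 0.2304
  Item 7: 0.62 * 0.38 = 0.2356
  Item 8: 0.43 * 0.57 = 0.2451
  Item 9: 0.44 * 0.56 = 0.2464
  Item 10: 0.2 * 0.8 = 0.16
  Item 11: 0.31 * 0.69 = 0.2139
Sum(p_i * q_i) = 0.24 + 0.1716 + 0.2496 + 0.1971 + 0.2356 + 0.2304 + 0.2356 + 0.2451 + 0.2464 + 0.16 + 0.2139 = 2.4253
KR-20 = (k/(k-1)) * (1 - Sum(p_i*q_i) / Var_total)
= (11/10) * (1 - 2.4253/6.91)
= 1.1 * 0.649
KR-20 = 0.7139

0.7139


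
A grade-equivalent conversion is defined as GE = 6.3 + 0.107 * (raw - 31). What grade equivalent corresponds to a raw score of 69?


raw - median = 69 - 31 = 38
slope * diff = 0.107 * 38 = 4.066
GE = 6.3 + 4.066
GE = 10.366

10.366


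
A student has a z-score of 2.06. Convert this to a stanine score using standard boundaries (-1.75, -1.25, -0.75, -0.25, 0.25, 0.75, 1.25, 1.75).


Stanine boundaries: [-1.75, -1.25, -0.75, -0.25, 0.25, 0.75, 1.25, 1.75]
z = 2.06
Check each boundary:
  z >= -1.75 -> could be stanine 2
  z >= -1.25 -> could be stanine 3
  z >= -0.75 -> could be stanine 4
  z >= -0.25 -> could be stanine 5
  z >= 0.25 -> could be stanine 6
  z >= 0.75 -> could be stanine 7
  z >= 1.25 -> could be stanine 8
  z >= 1.75 -> could be stanine 9
Highest qualifying boundary gives stanine = 9

9


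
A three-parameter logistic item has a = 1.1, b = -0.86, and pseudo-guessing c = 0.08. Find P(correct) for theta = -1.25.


logit = 1.1*(-1.25 - -0.86) = -0.429
P* = 1/(1 + exp(--0.429)) = 0.3944
P = 0.08 + (1 - 0.08) * 0.3944
P = 0.4428

0.4428


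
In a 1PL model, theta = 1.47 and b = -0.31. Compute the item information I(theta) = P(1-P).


P = 1/(1+exp(-(1.47--0.31))) = 0.8557
I = P*(1-P) = 0.8557 * 0.1443
I = 0.1235

0.1235


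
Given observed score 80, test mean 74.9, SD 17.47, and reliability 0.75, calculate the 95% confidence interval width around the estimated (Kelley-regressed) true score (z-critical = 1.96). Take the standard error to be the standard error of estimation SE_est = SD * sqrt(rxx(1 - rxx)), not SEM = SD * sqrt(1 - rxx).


True score estimate = 0.75*80 + 0.25*74.9 = 78.725
SE_est = SD * sqrt(rxx * (1 - rxx)) = 17.47 * sqrt(0.75 * 0.25) = 17.47 * sqrt(0.1875) = 7.564732
CI = T_est +/- z * SE_est, so width = 2 * z * SE_est = 2 * 1.96 * 7.564732
Width = 29.6537

29.6537


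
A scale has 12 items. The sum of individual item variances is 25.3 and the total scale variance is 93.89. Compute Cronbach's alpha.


alpha = (k/(k-1)) * (1 - sum(si^2)/s_total^2)
= (12/11) * (1 - 25.3/93.89)
alpha = 0.7969

0.7969


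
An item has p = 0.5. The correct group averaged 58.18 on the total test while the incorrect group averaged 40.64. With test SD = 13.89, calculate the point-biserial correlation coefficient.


q = 1 - p = 0.5
rpb = ((M1 - M0) / SD) * sqrt(p * q)
rpb = ((58.18 - 40.64) / 13.89) * sqrt(0.5 * 0.5)
rpb = 0.6314

0.6314


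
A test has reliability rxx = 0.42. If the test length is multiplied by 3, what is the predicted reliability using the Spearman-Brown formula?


r_new = (n * rxx) / (1 + (n-1) * rxx)
r_new = (3 * 0.42) / (1 + 2 * 0.42)
r_new = 1.26 / 1.84
r_new = 0.6848

0.6848


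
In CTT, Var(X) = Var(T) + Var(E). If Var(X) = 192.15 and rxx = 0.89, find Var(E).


var_true = rxx * var_obs = 0.89 * 192.15 = 171.0135
var_error = var_obs - var_true
var_error = 192.15 - 171.0135
var_error = 21.1365

21.1365


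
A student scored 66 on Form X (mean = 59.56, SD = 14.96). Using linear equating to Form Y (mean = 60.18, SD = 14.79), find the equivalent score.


slope = SD_Y / SD_X = 14.79 / 14.96 ~ 0.9886
intercept = mean_Y - slope * mean_X = 60.18 - (14.79 / 14.96) * 59.56 ~ 1.2968
Y = slope * X + intercept. To avoid rounding drift from the rounded slope/intercept, evaluate the equivalent form Y = mean_Y + SD_Y * (X - mean_X) / SD_X at full precision:
Y = 60.18 + 14.79 * (66 - 59.56) / 14.96
Y = 60.18 + 14.79 * 6.44 / 14.96
Y = 60.18 + 95.2476 / 14.96
Y = 60.18 + 6.3668
Y = 66.5468

66.5468


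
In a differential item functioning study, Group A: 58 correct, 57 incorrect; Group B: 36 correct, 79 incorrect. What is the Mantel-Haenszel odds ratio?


Odds_A = 58/57 = 1.0175
Odds_B = 36/79 = 0.4557
OR = Odds_A / Odds_B = 1.0175 / 0.4557
Exactly, OR = (58 * 79) / (57 * 36) = 4582 / 2052
OR = 2.2329

2.2329


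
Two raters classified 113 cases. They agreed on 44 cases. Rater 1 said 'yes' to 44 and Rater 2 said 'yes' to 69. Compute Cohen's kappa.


P_o = 44/113 = 0.389381
P_e = (44*69 + 69*44) / 12769 = 0.475527
kappa = (P_o - P_e) / (1 - P_e)
kappa = (0.389381 - 0.475527) / (1 - 0.475527)
kappa = -0.1643

-0.1643


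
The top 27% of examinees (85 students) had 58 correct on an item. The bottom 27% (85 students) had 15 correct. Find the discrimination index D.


p_upper = 58/85 = 0.6824
p_lower = 15/85 = 0.1765
D = 0.6824 - 0.1765 = 0.5059

0.5059


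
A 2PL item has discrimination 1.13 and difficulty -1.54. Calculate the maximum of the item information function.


For 2PL, max info at theta = b = -1.54
I_max = a^2 / 4 = 1.13^2 / 4
= 1.2769 / 4
I_max = 0.3192

0.3192


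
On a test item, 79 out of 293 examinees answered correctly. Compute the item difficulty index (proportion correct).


Item difficulty p = number correct / total examinees
p = 79 / 293
p = 0.2696

0.2696


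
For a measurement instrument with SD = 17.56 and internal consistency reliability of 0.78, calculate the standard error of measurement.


SEM = SD * sqrt(1 - rxx)
SEM = 17.56 * sqrt(1 - 0.78)
SEM = 17.56 * sqrt(0.22) = 17.56 * 0.469042
SEM = 8.2364

8.2364


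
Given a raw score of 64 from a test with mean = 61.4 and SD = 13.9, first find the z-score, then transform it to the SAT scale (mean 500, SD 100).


z = (X - mean) / SD = (64 - 61.4) / 13.9
z = 2.6 / 13.9
z = 0.1871
SAT-scale = SAT = 500 + 100z
Carry z at full precision (z = 2.6 / 13.9) into the conversion:
SAT-scale = 500 + 100 * (2.6 / 13.9) = 500 + 260 / 13.9
SAT-scale = 500 + 18.705
SAT-scale = 518.705

518.705


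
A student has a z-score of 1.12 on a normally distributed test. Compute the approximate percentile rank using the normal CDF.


CDF(z) = 0.5 * (1 + erf(z/sqrt(2)))
erf(0.792) = 0.7373
CDF = 0.8686
Percentile rank = 0.8686 * 100 = 86.86

86.86


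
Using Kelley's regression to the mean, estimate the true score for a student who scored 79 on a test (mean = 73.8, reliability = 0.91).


T_est = rxx * X + (1 - rxx) * mean
T_est = 0.91 * 79 + 0.09 * 73.8
T_est = 71.89 + 6.642
T_est = 78.532

78.532


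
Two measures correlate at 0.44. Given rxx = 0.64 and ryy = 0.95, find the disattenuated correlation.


r_corrected = rxy / sqrt(rxx * ryy)
= 0.44 / sqrt(0.64 * 0.95)
= 0.44 / sqrt(0.608)
= 0.44 / 0.779744
r_corrected = 0.5643

0.5643


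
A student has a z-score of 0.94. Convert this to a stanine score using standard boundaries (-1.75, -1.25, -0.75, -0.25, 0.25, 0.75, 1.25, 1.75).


Stanine boundaries: [-1.75, -1.25, -0.75, -0.25, 0.25, 0.75, 1.25, 1.75]
z = 0.94
Check each boundary:
  z >= -1.75 -> could be stanine 2
  z >= -1.25 -> could be stanine 3
  z >= -0.75 -> could be stanine 4
  z >= -0.25 -> could be stanine 5
  z >= 0.25 -> could be stanine 6
  z >= 0.75 -> could be stanine 7
  z < 1.25
  z < 1.75
Highest qualifying boundary gives stanine = 7

7


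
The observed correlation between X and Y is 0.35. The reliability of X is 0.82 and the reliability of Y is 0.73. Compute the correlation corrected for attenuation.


r_corrected = rxy / sqrt(rxx * ryy)
= 0.35 / sqrt(0.82 * 0.73)
= 0.35 / sqrt(0.5986)
= 0.35 / 0.773692
r_corrected = 0.4524

0.4524


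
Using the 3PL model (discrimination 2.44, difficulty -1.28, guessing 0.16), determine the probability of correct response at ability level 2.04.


logit = 2.44*(2.04 - -1.28) = 8.1008
P* = 1/(1 + exp(-8.1008)) = 0.9997
P = 0.16 + (1 - 0.16) * 0.9997
P = 0.9997

0.9997


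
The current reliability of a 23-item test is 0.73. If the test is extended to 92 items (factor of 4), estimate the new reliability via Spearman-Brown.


r_new = (n * rxx) / (1 + (n-1) * rxx)
r_new = (4 * 0.73) / (1 + 3 * 0.73)
r_new = 2.92 / 3.19
r_new = 0.9154

0.9154


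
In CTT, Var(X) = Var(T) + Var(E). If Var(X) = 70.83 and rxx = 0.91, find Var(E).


var_true = rxx * var_obs = 0.91 * 70.83 = 64.4553
var_error = var_obs - var_true
var_error = 70.83 - 64.4553
var_error = 6.3747

6.3747


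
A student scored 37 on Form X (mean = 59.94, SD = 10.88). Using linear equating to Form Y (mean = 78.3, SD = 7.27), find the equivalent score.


slope = SD_Y / SD_X = 7.27 / 10.88 ~ 0.6682
intercept = mean_Y - slope * mean_X = 78.3 - (7.27 / 10.88) * 59.94 ~ 38.2482
Y = slope * X + intercept. To avoid rounding drift from the rounded slope/intercept, evaluate the equivalent form Y = mean_Y + SD_Y * (X - mean_X) / SD_X at full precision:
Y = 78.3 + 7.27 * (37 - 59.94) / 10.88
Y = 78.3 - 7.27 * 22.94 / 10.88
Y = 78.3 - 166.7738 / 10.88
Y = 78.3 - 15.3285
Y = 62.9715

62.9715


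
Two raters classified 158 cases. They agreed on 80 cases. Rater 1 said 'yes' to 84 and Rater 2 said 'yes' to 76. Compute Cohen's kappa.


P_o = 80/158 = 0.506329
P_e = (84*76 + 74*82) / 24964 = 0.498798
kappa = (P_o - P_e) / (1 - P_e)
kappa = (0.506329 - 0.498798) / (1 - 0.498798)
kappa = 0.015

0.015


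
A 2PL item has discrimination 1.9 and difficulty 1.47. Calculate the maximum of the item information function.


For 2PL, max info at theta = b = 1.47
I_max = a^2 / 4 = 1.9^2 / 4
= 3.61 / 4
I_max = 0.9025

0.9025


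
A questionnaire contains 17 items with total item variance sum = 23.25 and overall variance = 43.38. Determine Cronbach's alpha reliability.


alpha = (k/(k-1)) * (1 - sum(si^2)/s_total^2)
= (17/16) * (1 - 23.25/43.38)
alpha = 0.493

0.493


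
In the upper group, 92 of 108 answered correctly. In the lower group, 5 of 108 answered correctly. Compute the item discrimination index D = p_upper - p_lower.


p_upper = 92/108 = 0.8519
p_lower = 5/108 = 0.0463
D = 0.8519 - 0.0463 = 0.8056

0.8056


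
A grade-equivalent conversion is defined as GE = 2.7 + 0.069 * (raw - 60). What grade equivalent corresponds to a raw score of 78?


raw - median = 78 - 60 = 18
slope * diff = 0.069 * 18 = 1.242
GE = 2.7 + 1.242
GE = 3.942

3.942


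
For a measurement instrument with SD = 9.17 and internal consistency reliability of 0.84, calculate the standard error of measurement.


SEM = SD * sqrt(1 - rxx)
SEM = 9.17 * sqrt(1 - 0.84)
SEM = 9.17 * sqrt(0.16) = 9.17 * 0.4
SEM = 3.668

3.668


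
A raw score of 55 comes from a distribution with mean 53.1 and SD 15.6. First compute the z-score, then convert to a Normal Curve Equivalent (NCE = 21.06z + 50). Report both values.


z = (X - mean) / SD = (55 - 53.1) / 15.6
z = 1.9 / 15.6
z = 0.1218
NCE = NCE = 21.06z + 50
Carry z at full precision (z = 1.9 / 15.6) into the conversion:
NCE = 21.06 * (1.9 / 15.6) + 50 = 40.014 / 15.6 + 50
NCE = 2.565 + 50
NCE = 52.565

52.565


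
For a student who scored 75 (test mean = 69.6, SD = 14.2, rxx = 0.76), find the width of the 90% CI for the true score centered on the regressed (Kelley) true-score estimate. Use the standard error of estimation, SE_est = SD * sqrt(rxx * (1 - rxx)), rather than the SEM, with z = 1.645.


True score estimate = 0.76*75 + 0.24*69.6 = 73.704
SE_est = SD * sqrt(rxx * (1 - rxx)) = 14.2 * sqrt(0.76 * 0.24) = 14.2 * sqrt(0.1824) = 6.06458
CI = T_est +/- z * SE_est, so width = 2 * z * SE_est = 2 * 1.645 * 6.06458
Width = 19.9525

19.9525


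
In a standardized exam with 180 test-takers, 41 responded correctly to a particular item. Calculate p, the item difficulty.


Item difficulty p = number correct / total examinees
p = 41 / 180
p = 0.2278

0.2278


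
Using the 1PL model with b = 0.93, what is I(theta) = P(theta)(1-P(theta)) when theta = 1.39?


P = 1/(1+exp(-(1.39-0.93))) = 0.613
I = P*(1-P) = 0.613 * 0.387
I = 0.2372

0.2372


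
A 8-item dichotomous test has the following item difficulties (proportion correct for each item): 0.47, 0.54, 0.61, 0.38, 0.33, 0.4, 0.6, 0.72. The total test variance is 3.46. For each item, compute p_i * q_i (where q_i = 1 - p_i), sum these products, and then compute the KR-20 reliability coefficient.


For each item, compute p_i * q_i:
  Item 1: 0.47 * 0.53 = 0.2491
  Item 2: 0.54 * 0.46 = 0.2484
  Item 3: 0.61 * 0.39 = 0.2379
  Item 4: 0.38 * 0.62 = 0.2356
  Item 5: 0.33 * 0.67 = 0.2211
  Item 6: 0.4 * 0.6 = 0.24
  Item 7: 0.6 * 0.4 = 0.24
  Item 8: 0.72 * 0.28 = 0.2016
Sum(p_i * q_i) = 0.2491 + 0.2484 + 0.2379 + 0.2356 + 0.2211 + 0.24 + 0.24 + 0.2016 = 1.8737
KR-20 = (k/(k-1)) * (1 - Sum(p_i*q_i) / Var_total)
= (8/7) * (1 - 1.8737/3.46)
= 1.1429 * 0.4585
KR-20 = 0.524

0.524


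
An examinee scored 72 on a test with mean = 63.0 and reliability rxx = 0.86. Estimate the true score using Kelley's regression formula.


T_est = rxx * X + (1 - rxx) * mean
T_est = 0.86 * 72 + 0.14 * 63.0
T_est = 61.92 + 8.82
T_est = 70.74

70.74


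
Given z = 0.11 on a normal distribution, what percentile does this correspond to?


CDF(z) = 0.5 * (1 + erf(z/sqrt(2)))
erf(0.0778) = 0.0876
CDF = 0.5438
Percentile rank = 0.5438 * 100 = 54.38

54.38


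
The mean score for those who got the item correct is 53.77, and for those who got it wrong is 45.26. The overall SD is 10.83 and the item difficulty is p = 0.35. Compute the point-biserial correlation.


q = 1 - p = 0.65
rpb = ((M1 - M0) / SD) * sqrt(p * q)
rpb = ((53.77 - 45.26) / 10.83) * sqrt(0.35 * 0.65)
rpb = 0.3748

0.3748


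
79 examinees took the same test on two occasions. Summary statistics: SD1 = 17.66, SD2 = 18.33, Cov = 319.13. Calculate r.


r = cov(X,Y) / (SD_X * SD_Y)
r = 319.13 / (17.66 * 18.33)
r = 319.13 / 323.7078
r = 0.9859

0.9859


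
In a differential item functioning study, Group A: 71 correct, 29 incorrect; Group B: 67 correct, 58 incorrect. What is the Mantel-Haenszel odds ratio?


Odds_A = 71/29 = 2.4483
Odds_B = 67/58 = 1.1552
OR = Odds_A / Odds_B = 2.4483 / 1.1552
Exactly, OR = (71 * 58) / (29 * 67) = 4118 / 1943
OR = 2.1194

2.1194


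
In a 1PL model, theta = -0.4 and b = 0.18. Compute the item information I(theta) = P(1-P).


P = 1/(1+exp(-(-0.4-0.18))) = 0.3589
I = P*(1-P) = 0.3589 * 0.6411
I = 0.2301

0.2301
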